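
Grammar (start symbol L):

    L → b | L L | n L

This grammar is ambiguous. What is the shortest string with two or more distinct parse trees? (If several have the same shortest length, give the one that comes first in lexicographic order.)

b b b

length 1: no string has ≥2 trees
length 2: no string has ≥2 trees
length 3: b b b has 2 parse trees

Two derivations of b b b:
  L ⇒ L L ⇒ b L ⇒ b L L ⇒ b b L ⇒ b b b
  L ⇒ L L ⇒ L L L ⇒ b L L ⇒ b b L ⇒ b b b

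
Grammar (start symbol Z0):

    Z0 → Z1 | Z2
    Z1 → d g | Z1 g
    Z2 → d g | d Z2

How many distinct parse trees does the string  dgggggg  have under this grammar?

Parse trees for dgggggg:
  [Z0 [Z1 [Z1 [Z1 [Z1 [Z1 [Z1 d g] g] g] g] g] g]]

1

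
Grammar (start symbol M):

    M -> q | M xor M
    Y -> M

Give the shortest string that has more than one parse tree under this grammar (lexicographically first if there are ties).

length 1: no string has ≥2 trees
length 3: no string has ≥2 trees
length 5: q xor q xor q has 2 parse trees

Two derivations of q xor q xor q:
  M ⇒ M xor M ⇒ q xor M ⇒ q xor M xor M ⇒ q xor q xor M ⇒ q xor q xor q
  M ⇒ M xor M ⇒ M xor M xor M ⇒ q xor M xor M ⇒ q xor q xor M ⇒ q xor q xor q

q xor q xor q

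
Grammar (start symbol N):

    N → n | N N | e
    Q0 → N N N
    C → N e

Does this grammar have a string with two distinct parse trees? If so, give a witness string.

Witness: e e e

Derivation 1: N ⇒ N N ⇒ N N N ⇒ e N N ⇒ e e N ⇒ e e e
Derivation 2: N ⇒ N N ⇒ e N ⇒ e N N ⇒ e e N ⇒ e e e

Two distinct leftmost derivations for the same string.

Ambiguous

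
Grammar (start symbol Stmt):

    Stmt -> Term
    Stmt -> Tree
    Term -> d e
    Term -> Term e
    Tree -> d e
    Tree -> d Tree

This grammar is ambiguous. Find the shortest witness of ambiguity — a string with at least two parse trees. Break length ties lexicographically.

d e

length 2: d e has 2 parse trees

Two derivations of d e:
  Stmt ⇒ Term ⇒ d e
  Stmt ⇒ Tree ⇒ d e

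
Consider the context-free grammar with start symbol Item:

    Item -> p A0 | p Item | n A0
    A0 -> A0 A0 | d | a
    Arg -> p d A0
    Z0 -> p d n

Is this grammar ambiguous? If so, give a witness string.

Ambiguous

Witness: n a a a

Derivation 1: Item ⇒ n A0 ⇒ n A0 A0 ⇒ n A0 A0 A0 ⇒ n a A0 A0 ⇒ n a a A0 ⇒ n a a a
Derivation 2: Item ⇒ n A0 ⇒ n A0 A0 ⇒ n a A0 ⇒ n a A0 A0 ⇒ n a a A0 ⇒ n a a a

Two distinct leftmost derivations for the same string.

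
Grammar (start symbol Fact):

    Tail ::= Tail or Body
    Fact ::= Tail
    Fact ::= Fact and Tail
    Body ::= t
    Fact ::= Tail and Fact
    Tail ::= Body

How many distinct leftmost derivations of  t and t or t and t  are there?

Parse trees for t and t or t and t:
  [Fact [Fact [Fact [Tail [Body t]]] and [Tail [Tail [Body t]] or [Body t]]] and [Tail [Body t]]]
  [Fact [Fact [Tail [Body t]] and [Fact [Tail [Tail [Body t]] or [Body t]]]] and [Tail [Body t]]]
  [Fact [Tail [Body t]] and [Fact [Fact [Tail [Tail [Body t]] or [Body t]]] and [Tail [Body t]]]]
  [Fact [Tail [Body t]] and [Fact [Tail [Tail [Body t]] or [Body t]] and [Fact [Tail [Body t]]]]]

4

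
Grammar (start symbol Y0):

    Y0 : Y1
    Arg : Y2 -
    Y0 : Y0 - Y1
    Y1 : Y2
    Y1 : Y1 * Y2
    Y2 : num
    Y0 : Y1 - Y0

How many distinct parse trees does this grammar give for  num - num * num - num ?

4

Parse trees for num - num * num - num:
  [Y0 [Y0 [Y0 [Y1 [Y2 num]]] - [Y1 [Y1 [Y2 num]] * [Y2 num]]] - [Y1 [Y2 num]]]
  [Y0 [Y0 [Y1 [Y2 num]] - [Y0 [Y1 [Y1 [Y2 num]] * [Y2 num]]]] - [Y1 [Y2 num]]]
  [Y0 [Y1 [Y2 num]] - [Y0 [Y0 [Y1 [Y1 [Y2 num]] * [Y2 num]]] - [Y1 [Y2 num]]]]
  [Y0 [Y1 [Y2 num]] - [Y0 [Y1 [Y1 [Y2 num]] * [Y2 num]] - [Y0 [Y1 [Y2 num]]]]]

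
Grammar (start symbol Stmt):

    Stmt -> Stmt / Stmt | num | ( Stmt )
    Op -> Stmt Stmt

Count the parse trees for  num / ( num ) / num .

2

Parse trees for num / ( num ) / num:
  [Stmt [Stmt num] / [Stmt [Stmt ( [Stmt num] )] / [Stmt num]]]
  [Stmt [Stmt [Stmt num] / [Stmt ( [Stmt num] )]] / [Stmt num]]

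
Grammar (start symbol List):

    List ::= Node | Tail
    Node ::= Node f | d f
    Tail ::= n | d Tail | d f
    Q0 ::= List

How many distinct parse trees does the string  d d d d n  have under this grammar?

Parse trees for d d d d n:
  [List [Tail d [Tail d [Tail d [Tail d [Tail n]]]]]]

1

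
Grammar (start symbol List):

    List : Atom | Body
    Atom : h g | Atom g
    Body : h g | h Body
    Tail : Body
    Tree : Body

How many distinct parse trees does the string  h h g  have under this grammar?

1

Parse trees for h h g:
  [List [Body h [Body h g]]]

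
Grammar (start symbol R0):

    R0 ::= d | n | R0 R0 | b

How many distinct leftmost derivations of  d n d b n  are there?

Parse trees for d n d b n (showing first 6 of 14):
  [R0 [R0 d] [R0 [R0 n] [R0 [R0 d] [R0 [R0 b] [R0 n]]]]]
  [R0 [R0 d] [R0 [R0 n] [R0 [R0 [R0 d] [R0 b]] [R0 n]]]]
  [R0 [R0 d] [R0 [R0 [R0 n] [R0 d]] [R0 [R0 b] [R0 n]]]]
  [R0 [R0 d] [R0 [R0 [R0 n] [R0 [R0 d] [R0 b]]] [R0 n]]]
  [R0 [R0 d] [R0 [R0 [R0 [R0 n] [R0 d]] [R0 b]] [R0 n]]]
  [R0 [R0 [R0 d] [R0 n]] [R0 [R0 d] [R0 [R0 b] [R0 n]]]]

14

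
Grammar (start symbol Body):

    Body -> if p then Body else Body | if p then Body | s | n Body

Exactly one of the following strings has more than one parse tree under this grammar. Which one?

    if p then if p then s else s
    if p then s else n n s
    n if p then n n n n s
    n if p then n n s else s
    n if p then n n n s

if p then if p then s else s

if p then if p then s else s: 2 trees
if p then s else n n s: 1 tree
n if p then n n n n s: 1 tree
n if p then n n s else s: 1 tree
n if p then n n n s: 1 tree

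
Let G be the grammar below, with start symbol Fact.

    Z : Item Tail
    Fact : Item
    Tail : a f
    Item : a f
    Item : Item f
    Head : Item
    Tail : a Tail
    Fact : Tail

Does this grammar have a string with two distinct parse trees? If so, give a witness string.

Witness: a f

Derivation 1: Fact ⇒ Item ⇒ a f
Derivation 2: Fact ⇒ Tail ⇒ a f

Two distinct leftmost derivations for the same string.

Ambiguous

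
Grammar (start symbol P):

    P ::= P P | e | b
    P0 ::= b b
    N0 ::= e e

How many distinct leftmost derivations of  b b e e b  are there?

Parse trees for b b e e b (showing first 6 of 14):
  [P [P b] [P [P b] [P [P e] [P [P e] [P b]]]]]
  [P [P b] [P [P b] [P [P [P e] [P e]] [P b]]]]
  [P [P b] [P [P [P b] [P e]] [P [P e] [P b]]]]
  [P [P b] [P [P [P b] [P [P e] [P e]]] [P b]]]
  [P [P b] [P [P [P [P b] [P e]] [P e]] [P b]]]
  [P [P [P b] [P b]] [P [P e] [P [P e] [P b]]]]

14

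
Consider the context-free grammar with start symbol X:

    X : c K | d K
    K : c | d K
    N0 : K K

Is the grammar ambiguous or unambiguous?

Unambiguous

(N0 is unreachable from X, so its rules don't affect L(X).) Each reachable nonterminal has at most one production per leading terminal, and all productions are right-linear; the derivation is determined token-by-token.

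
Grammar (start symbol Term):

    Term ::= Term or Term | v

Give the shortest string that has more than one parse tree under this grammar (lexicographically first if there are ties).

length 1: no string has ≥2 trees
length 3: no string has ≥2 trees
length 5: v or v or v has 2 parse trees

Two derivations of v or v or v:
  Term ⇒ Term or Term ⇒ Term or Term or Term ⇒ v or Term or Term ⇒ v or v or Term ⇒ v or v or v
  Term ⇒ Term or Term ⇒ v or Term ⇒ v or Term or Term ⇒ v or v or Term ⇒ v or v or v

v or v or v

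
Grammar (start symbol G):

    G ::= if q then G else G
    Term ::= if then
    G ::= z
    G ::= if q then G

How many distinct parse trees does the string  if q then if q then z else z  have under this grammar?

2

Parse trees for if q then if q then z else z:
  [G if q then [G if q then [G z]] else [G z]]
  [G if q then [G if q then [G z] else [G z]]]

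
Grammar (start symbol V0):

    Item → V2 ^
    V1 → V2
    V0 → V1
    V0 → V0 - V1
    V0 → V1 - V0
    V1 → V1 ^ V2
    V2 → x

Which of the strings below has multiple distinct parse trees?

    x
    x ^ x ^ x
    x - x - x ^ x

x - x - x ^ x

x: 1 tree
x ^ x ^ x: 1 tree
x - x - x ^ x: 4 trees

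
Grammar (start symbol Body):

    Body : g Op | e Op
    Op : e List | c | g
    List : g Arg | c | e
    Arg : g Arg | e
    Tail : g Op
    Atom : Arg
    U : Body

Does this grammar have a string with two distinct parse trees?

Unambiguous

(Tail, Atom, U are unreachable from Body, so their rules don't affect L(Body).) The reachable rules are right-linear with at most one rule per (nonterminal, next-terminal) pair. Each input token forces the next rule, so parsing is deterministic.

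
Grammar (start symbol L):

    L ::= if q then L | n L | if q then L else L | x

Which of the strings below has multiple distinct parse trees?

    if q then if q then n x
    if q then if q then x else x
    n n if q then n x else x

if q then if q then x else x

if q then if q then n x: 1 tree
if q then if q then x else x: 2 trees
n n if q then n x else x: 1 tree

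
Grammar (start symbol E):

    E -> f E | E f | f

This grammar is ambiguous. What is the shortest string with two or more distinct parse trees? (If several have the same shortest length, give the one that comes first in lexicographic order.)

f f

length 1: no string has ≥2 trees
length 2: f f has 2 parse trees

Two derivations of f f:
  E ⇒ f E ⇒ f f
  E ⇒ E f ⇒ f f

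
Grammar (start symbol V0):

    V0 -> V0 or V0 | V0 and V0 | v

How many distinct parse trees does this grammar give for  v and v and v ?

2

Parse trees for v and v and v:
  [V0 [V0 v] and [V0 [V0 v] and [V0 v]]]
  [V0 [V0 [V0 v] and [V0 v]] and [V0 v]]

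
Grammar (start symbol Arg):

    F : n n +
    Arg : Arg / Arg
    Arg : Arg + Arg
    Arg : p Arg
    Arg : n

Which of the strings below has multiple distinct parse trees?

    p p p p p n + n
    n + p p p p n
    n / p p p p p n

p p p p p n + n

p p p p p n + n: 6 trees
n + p p p p n: 1 tree
n / p p p p p n: 1 tree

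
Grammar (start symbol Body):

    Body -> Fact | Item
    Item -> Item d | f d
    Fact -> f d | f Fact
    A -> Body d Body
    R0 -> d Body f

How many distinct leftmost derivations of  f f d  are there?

1

Parse trees for f f d:
  [Body [Fact f [Fact f d]]]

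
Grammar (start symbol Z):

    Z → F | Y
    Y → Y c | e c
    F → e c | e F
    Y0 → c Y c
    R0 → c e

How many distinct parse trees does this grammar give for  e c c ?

1

Parse trees for e c c:
  [Z [Y [Y e c] c]]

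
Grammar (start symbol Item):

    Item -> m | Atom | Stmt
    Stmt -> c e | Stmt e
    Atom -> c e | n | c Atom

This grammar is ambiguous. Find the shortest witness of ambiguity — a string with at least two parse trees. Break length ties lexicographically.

length 1: no string has ≥2 trees
length 2: c e has 2 parse trees

Two derivations of c e:
  Item ⇒ Atom ⇒ c e
  Item ⇒ Stmt ⇒ c e

c e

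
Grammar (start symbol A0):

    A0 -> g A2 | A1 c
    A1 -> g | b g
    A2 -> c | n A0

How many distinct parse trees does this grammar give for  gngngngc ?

2

Parse trees for gngngngc:
  [A0 g [A2 n [A0 g [A2 n [A0 g [A2 n [A0 g [A2 c]]]]]]]]
  [A0 g [A2 n [A0 g [A2 n [A0 g [A2 n [A0 [A1 g] c]]]]]]]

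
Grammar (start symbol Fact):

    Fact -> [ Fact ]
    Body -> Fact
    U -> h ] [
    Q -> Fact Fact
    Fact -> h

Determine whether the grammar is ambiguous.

Only Fact is reachable from Fact; ignoring the rest: Each string is a nest of matched brackets around a single atom. An opening bracket forces the recursive rule; an atom forces the base rule.

Unambiguous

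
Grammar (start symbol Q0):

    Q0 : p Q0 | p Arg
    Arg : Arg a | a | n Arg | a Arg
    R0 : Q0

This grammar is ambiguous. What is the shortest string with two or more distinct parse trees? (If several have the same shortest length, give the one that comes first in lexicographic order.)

p a a

length 2: no string has ≥2 trees
length 3: p a a has 2 parse trees

Two derivations of p a a:
  Q0 ⇒ p Arg ⇒ p Arg a ⇒ p a a
  Q0 ⇒ p Arg ⇒ p a Arg ⇒ p a a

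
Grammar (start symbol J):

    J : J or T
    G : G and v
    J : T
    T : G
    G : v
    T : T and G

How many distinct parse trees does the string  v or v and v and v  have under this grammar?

4

Parse trees for v or v and v and v:
  [J [J [T [G v]]] or [T [G [G [G v] and v] and v]]]
  [J [J [T [G v]]] or [T [T [G v]] and [G [G v] and v]]]
  [J [J [T [G v]]] or [T [T [G [G v] and v]] and [G v]]]
  [J [J [T [G v]]] or [T [T [T [G v]] and [G v]] and [G v]]]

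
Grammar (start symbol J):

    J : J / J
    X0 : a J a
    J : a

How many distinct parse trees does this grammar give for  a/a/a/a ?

5

Parse trees for a/a/a/a:
  [J [J a] / [J [J a] / [J [J a] / [J a]]]]
  [J [J a] / [J [J [J a] / [J a]] / [J a]]]
  [J [J [J a] / [J a]] / [J [J a] / [J a]]]
  [J [J [J a] / [J [J a] / [J a]]] / [J a]]
  [J [J [J [J a] / [J a]] / [J a]] / [J a]]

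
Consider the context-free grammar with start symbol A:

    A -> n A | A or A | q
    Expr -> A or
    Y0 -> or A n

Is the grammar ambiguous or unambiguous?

Ambiguous

Witness: n q or q

Derivation 1: A ⇒ n A ⇒ n A or A ⇒ n q or A ⇒ n q or q
Derivation 2: A ⇒ A or A ⇒ n A or A ⇒ n q or A ⇒ n q or q

Two distinct leftmost derivations for the same string.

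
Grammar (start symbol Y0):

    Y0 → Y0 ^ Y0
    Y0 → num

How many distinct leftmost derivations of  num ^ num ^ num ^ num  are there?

5

Parse trees for num ^ num ^ num ^ num:
  [Y0 [Y0 num] ^ [Y0 [Y0 num] ^ [Y0 [Y0 num] ^ [Y0 num]]]]
  [Y0 [Y0 num] ^ [Y0 [Y0 [Y0 num] ^ [Y0 num]] ^ [Y0 num]]]
  [Y0 [Y0 [Y0 num] ^ [Y0 num]] ^ [Y0 [Y0 num] ^ [Y0 num]]]
  [Y0 [Y0 [Y0 num] ^ [Y0 [Y0 num] ^ [Y0 num]]] ^ [Y0 num]]
  [Y0 [Y0 [Y0 [Y0 num] ^ [Y0 num]] ^ [Y0 num]] ^ [Y0 num]]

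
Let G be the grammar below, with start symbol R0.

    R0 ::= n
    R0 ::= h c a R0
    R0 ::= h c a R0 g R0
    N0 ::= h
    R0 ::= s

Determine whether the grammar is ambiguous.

Ambiguous

Witness: h c a h c a n g n

Derivation 1: R0 ⇒ h c a R0 ⇒ h c a h c a R0 g R0 ⇒ h c a h c a n g R0 ⇒ h c a h c a n g n
Derivation 2: R0 ⇒ h c a R0 g R0 ⇒ h c a h c a R0 g R0 ⇒ h c a h c a n g R0 ⇒ h c a h c a n g n

Two distinct leftmost derivations for the same string.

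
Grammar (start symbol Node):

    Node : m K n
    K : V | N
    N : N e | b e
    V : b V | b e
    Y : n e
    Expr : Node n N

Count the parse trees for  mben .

Parse trees for mben:
  [Node m [K [V b e]] n]
  [Node m [K [N b e]] n]

2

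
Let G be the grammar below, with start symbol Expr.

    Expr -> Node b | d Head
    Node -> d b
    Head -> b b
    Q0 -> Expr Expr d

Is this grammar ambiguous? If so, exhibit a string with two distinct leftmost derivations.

Ambiguous

Witness: d b b

Derivation 1: Expr ⇒ Node b ⇒ d b b
Derivation 2: Expr ⇒ d Head ⇒ d b b

Two distinct leftmost derivations for the same string.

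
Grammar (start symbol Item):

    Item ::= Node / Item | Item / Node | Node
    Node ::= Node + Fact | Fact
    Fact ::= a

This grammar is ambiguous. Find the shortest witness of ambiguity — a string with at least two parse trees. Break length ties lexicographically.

length 1: no string has ≥2 trees
length 3: a / a has 2 parse trees

Two derivations of a / a:
  Item ⇒ Node / Item ⇒ Fact / Item ⇒ a / Item ⇒ a / Node ⇒ a / Fact ⇒ a / a
  Item ⇒ Item / Node ⇒ Node / Node ⇒ Fact / Node ⇒ a / Node ⇒ a / Fact ⇒ a / a

a / a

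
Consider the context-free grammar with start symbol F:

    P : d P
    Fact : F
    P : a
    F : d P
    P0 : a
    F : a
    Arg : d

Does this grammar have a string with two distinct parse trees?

Unambiguous

Only F, P are reachable from F; ignoring the rest: The reachable rules are right-linear with at most one rule per (nonterminal, next-terminal) pair. Each input token forces the next rule, so parsing is deterministic.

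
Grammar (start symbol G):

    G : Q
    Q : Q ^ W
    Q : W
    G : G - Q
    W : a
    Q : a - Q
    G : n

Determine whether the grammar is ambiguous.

Witness: a - a

Derivation 1: G ⇒ Q ⇒ a - Q ⇒ a - W ⇒ a - a
Derivation 2: G ⇒ G - Q ⇒ Q - Q ⇒ W - Q ⇒ a - Q ⇒ a - W ⇒ a - a

Two distinct leftmost derivations for the same string.

Ambiguous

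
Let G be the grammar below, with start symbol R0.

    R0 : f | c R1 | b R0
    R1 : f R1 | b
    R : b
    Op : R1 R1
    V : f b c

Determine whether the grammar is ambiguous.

(R, Op, V are unreachable from R0, so their rules don't affect L(R0).) Restricted to the reachable nonterminals, every rule has the form A → t or A → t B, and no two rules for the same A share a first terminal. The grammar encodes a DFA — one run per string.

Unambiguous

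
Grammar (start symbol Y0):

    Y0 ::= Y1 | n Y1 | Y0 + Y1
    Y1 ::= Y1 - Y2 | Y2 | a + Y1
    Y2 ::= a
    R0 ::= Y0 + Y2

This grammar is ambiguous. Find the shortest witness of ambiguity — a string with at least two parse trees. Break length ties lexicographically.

length 1: no string has ≥2 trees
length 2: no string has ≥2 trees
length 3: a + a has 2 parse trees

Two derivations of a + a:
  Y0 ⇒ Y1 ⇒ a + Y1 ⇒ a + Y2 ⇒ a + a
  Y0 ⇒ Y0 + Y1 ⇒ Y1 + Y1 ⇒ Y2 + Y1 ⇒ a + Y1 ⇒ a + Y2 ⇒ a + a

a + a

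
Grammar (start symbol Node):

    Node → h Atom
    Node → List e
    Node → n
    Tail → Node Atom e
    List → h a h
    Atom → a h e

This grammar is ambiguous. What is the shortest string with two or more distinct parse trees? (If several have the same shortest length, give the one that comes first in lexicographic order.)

h a h e

length 1: no string has ≥2 trees
length 4: h a h e has 2 parse trees

Two derivations of h a h e:
  Node ⇒ h Atom ⇒ h a h e
  Node ⇒ List e ⇒ h a h e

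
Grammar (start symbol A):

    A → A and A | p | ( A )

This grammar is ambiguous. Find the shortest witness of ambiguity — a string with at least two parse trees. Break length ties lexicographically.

p and p and p

length 1: no string has ≥2 trees
length 3: no string has ≥2 trees
length 5: p and p and p has 2 parse trees

Two derivations of p and p and p:
  A ⇒ A and A ⇒ A and A and A ⇒ p and A and A ⇒ p and p and A ⇒ p and p and p
  A ⇒ A and A ⇒ p and A ⇒ p and A and A ⇒ p and p and A ⇒ p and p and p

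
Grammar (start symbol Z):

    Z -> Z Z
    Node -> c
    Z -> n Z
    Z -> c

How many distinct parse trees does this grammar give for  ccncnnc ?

Parse trees for ccncnnc:
  [Z [Z c] [Z [Z c] [Z [Z n [Z c]] [Z n [Z n [Z c]]]]]]
  [Z [Z c] [Z [Z c] [Z n [Z [Z c] [Z n [Z n [Z c]]]]]]]
  [Z [Z c] [Z [Z [Z c] [Z n [Z c]]] [Z n [Z n [Z c]]]]]
  [Z [Z [Z c] [Z c]] [Z [Z n [Z c]] [Z n [Z n [Z c]]]]]
  [Z [Z [Z c] [Z c]] [Z n [Z [Z c] [Z n [Z n [Z c]]]]]]
  [Z [Z [Z c] [Z [Z c] [Z n [Z c]]]] [Z n [Z n [Z c]]]]
  [Z [Z [Z [Z c] [Z c]] [Z n [Z c]]] [Z n [Z n [Z c]]]]

7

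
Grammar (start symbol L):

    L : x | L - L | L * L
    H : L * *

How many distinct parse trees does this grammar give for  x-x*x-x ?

Parse trees for x-x*x-x:
  [L [L x] - [L [L [L x] * [L x]] - [L x]]]
  [L [L x] - [L [L x] * [L [L x] - [L x]]]]
  [L [L [L x] - [L [L x] * [L x]]] - [L x]]
  [L [L [L [L x] - [L x]] * [L x]] - [L x]]
  [L [L [L x] - [L x]] * [L [L x] - [L x]]]

5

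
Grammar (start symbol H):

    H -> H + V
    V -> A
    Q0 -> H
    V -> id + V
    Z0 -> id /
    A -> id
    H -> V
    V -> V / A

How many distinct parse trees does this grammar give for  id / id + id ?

1

Parse trees for id / id + id:
  [H [H [V [V [A id]] / [A id]]] + [V [A id]]]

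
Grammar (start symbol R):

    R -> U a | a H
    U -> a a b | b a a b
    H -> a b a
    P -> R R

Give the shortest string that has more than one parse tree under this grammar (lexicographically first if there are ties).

length 4: a a b a has 2 parse trees

Two derivations of a a b a:
  R ⇒ U a ⇒ a a b a
  R ⇒ a H ⇒ a a b a

a a b a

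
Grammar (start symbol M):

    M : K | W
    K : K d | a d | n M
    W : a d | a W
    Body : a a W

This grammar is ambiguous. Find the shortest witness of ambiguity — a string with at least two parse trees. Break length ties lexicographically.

a d

length 2: a d has 2 parse trees

Two derivations of a d:
  M ⇒ K ⇒ a d
  M ⇒ W ⇒ a d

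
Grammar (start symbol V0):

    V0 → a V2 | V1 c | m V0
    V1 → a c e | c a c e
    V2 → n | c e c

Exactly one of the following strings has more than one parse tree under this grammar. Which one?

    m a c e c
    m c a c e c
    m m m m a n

m a c e c: 2 trees
m c a c e c: 1 tree
m m m m a n: 1 tree

m a c e c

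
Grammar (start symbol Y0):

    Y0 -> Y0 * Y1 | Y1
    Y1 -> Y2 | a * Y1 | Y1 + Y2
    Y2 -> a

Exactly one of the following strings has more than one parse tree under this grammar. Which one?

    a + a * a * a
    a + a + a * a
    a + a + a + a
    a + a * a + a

a + a * a * a

a + a * a * a: 2 trees
a + a + a * a: 1 tree
a + a + a + a: 1 tree
a + a * a + a: 1 tree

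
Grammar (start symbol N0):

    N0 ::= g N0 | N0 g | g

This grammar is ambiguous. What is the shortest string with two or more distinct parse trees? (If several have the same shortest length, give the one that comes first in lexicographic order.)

length 1: no string has ≥2 trees
length 2: g g has 2 parse trees

Two derivations of g g:
  N0 ⇒ g N0 ⇒ g g
  N0 ⇒ N0 g ⇒ g g

g g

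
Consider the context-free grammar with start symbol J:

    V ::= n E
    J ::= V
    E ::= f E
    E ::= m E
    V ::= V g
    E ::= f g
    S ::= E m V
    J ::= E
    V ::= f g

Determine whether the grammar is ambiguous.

Witness: f g

Derivation 1: J ⇒ V ⇒ f g
Derivation 2: J ⇒ E ⇒ f g

Two distinct leftmost derivations for the same string.

Ambiguous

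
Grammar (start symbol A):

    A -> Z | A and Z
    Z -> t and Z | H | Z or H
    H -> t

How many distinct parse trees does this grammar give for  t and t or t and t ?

3

Parse trees for t and t or t and t:
  [A [A [Z t and [Z [Z [H t]] or [H t]]]] and [Z [H t]]]
  [A [A [Z [Z t and [Z [H t]]] or [H t]]] and [Z [H t]]]
  [A [A [A [Z [H t]]] and [Z [Z [H t]] or [H t]]] and [Z [H t]]]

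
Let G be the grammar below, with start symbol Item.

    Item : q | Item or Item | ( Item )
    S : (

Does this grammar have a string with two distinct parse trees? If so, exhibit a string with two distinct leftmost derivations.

Ambiguous

Witness: q or q or q

Derivation 1: Item ⇒ Item or Item ⇒ q or Item ⇒ q or Item or Item ⇒ q or q or Item ⇒ q or q or q
Derivation 2: Item ⇒ Item or Item ⇒ Item or Item or Item ⇒ q or Item or Item ⇒ q or q or Item ⇒ q or q or q

Two distinct leftmost derivations for the same string.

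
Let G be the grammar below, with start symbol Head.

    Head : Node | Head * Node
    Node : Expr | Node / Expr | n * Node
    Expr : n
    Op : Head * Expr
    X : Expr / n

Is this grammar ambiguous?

Witness: n * n

Derivation 1: Head ⇒ Node ⇒ n * Node ⇒ n * Expr ⇒ n * n
Derivation 2: Head ⇒ Head * Node ⇒ Node * Node ⇒ Expr * Node ⇒ n * Node ⇒ n * Expr ⇒ n * n

Two distinct leftmost derivations for the same string.

Ambiguous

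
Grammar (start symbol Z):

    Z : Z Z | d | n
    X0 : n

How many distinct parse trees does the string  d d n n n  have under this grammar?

Parse trees for d d n n n (showing first 6 of 14):
  [Z [Z d] [Z [Z d] [Z [Z n] [Z [Z n] [Z n]]]]]
  [Z [Z d] [Z [Z d] [Z [Z [Z n] [Z n]] [Z n]]]]
  [Z [Z d] [Z [Z [Z d] [Z n]] [Z [Z n] [Z n]]]]
  [Z [Z d] [Z [Z [Z d] [Z [Z n] [Z n]]] [Z n]]]
  [Z [Z d] [Z [Z [Z [Z d] [Z n]] [Z n]] [Z n]]]
  [Z [Z [Z d] [Z d]] [Z [Z n] [Z [Z n] [Z n]]]]

14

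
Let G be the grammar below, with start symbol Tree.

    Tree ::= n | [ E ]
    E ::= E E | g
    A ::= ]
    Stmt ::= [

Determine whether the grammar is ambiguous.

Witness: [ g g g ]

Derivation 1: Tree ⇒ [ E ] ⇒ [ E E ] ⇒ [ E E E ] ⇒ [ g E E ] ⇒ [ g g E ] ⇒ [ g g g ]
Derivation 2: Tree ⇒ [ E ] ⇒ [ E E ] ⇒ [ g E ] ⇒ [ g E E ] ⇒ [ g g E ] ⇒ [ g g g ]

Two distinct leftmost derivations for the same string.

Ambiguous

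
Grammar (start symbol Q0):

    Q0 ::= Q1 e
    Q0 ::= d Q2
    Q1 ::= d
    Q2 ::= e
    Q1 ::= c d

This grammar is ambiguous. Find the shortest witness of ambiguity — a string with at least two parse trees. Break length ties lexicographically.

d e

length 2: d e has 2 parse trees

Two derivations of d e:
  Q0 ⇒ Q1 e ⇒ d e
  Q0 ⇒ d Q2 ⇒ d e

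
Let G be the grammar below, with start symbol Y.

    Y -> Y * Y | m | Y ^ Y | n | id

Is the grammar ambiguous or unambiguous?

Witness: id * id * id

Derivation 1: Y ⇒ Y * Y ⇒ Y * Y * Y ⇒ id * Y * Y ⇒ id * id * Y ⇒ id * id * id
Derivation 2: Y ⇒ Y * Y ⇒ id * Y ⇒ id * Y * Y ⇒ id * id * Y ⇒ id * id * id

Two distinct leftmost derivations for the same string.

Ambiguous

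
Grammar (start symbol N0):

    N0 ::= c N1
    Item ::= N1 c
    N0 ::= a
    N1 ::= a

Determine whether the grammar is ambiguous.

(Item is unreachable from N0, so its rules don't affect L(N0).) The reachable rules are right-linear with at most one rule per (nonterminal, next-terminal) pair. Each input token forces the next rule, so parsing is deterministic.

Unambiguous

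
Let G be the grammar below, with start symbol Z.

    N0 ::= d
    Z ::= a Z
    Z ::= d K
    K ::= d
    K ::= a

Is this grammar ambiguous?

Only Z, K are reachable from Z; ignoring the rest: The reachable rules are right-linear with at most one rule per (nonterminal, next-terminal) pair. Each input token forces the next rule, so parsing is deterministic.

Unambiguous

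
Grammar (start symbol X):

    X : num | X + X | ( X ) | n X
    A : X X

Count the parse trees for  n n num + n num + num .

12

Parse trees for n n num + n num + num (showing first 6 of 12):
  [X [X n [X n [X num]]] + [X [X n [X num]] + [X num]]]
  [X [X n [X n [X num]]] + [X n [X [X num] + [X num]]]]
  [X [X [X n [X n [X num]]] + [X n [X num]]] + [X num]]
  [X [X n [X [X n [X num]] + [X n [X num]]]] + [X num]]
  [X [X n [X n [X [X num] + [X n [X num]]]]] + [X num]]
  [X n [X [X n [X num]] + [X [X n [X num]] + [X num]]]]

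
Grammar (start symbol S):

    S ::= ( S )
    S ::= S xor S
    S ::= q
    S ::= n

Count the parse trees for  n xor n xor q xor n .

Parse trees for n xor n xor q xor n:
  [S [S n] xor [S [S n] xor [S [S q] xor [S n]]]]
  [S [S n] xor [S [S [S n] xor [S q]] xor [S n]]]
  [S [S [S n] xor [S n]] xor [S [S q] xor [S n]]]
  [S [S [S n] xor [S [S n] xor [S q]]] xor [S n]]
  [S [S [S [S n] xor [S n]] xor [S q]] xor [S n]]

5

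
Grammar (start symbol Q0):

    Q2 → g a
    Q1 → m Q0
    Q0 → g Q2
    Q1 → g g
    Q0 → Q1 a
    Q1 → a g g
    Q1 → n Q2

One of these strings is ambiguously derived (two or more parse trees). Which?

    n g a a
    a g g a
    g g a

g g a

n g a a: 1 tree
a g g a: 1 tree
g g a: 2 trees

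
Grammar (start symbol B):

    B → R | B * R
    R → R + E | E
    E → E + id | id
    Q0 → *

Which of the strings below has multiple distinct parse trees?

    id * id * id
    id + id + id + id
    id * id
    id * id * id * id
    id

id + id + id + id

id * id * id: 1 tree
id + id + id + id: 8 trees
id * id: 1 tree
id * id * id * id: 1 tree
id: 1 tree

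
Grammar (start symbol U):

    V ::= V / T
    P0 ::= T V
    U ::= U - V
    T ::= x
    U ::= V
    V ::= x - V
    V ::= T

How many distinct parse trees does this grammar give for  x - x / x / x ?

Parse trees for x - x / x / x:
  [U [U [V [T x]]] - [V [V [V [T x]] / [T x]] / [T x]]]
  [U [V [V [V x - [V [T x]]] / [T x]] / [T x]]]
  [U [V [V x - [V [V [T x]] / [T x]]] / [T x]]]
  [U [V x - [V [V [V [T x]] / [T x]] / [T x]]]]

4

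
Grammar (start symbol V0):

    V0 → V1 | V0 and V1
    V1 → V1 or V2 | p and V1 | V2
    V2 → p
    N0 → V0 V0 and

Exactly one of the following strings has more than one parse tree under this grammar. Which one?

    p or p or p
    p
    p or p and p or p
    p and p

p or p or p: 1 tree
p: 1 tree
p or p and p or p: 1 tree
p and p: 2 trees

p and p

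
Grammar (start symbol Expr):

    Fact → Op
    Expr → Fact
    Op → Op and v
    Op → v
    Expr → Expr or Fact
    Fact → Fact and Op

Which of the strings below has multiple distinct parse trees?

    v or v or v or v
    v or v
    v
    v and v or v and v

v or v or v or v: 1 tree
v or v: 1 tree
v: 1 tree
v and v or v and v: 4 trees

v and v or v and v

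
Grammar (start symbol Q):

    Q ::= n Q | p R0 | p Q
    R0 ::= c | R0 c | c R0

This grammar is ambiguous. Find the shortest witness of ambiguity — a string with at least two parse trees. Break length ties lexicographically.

length 2: no string has ≥2 trees
length 3: p c c has 2 parse trees

Two derivations of p c c:
  Q ⇒ p R0 ⇒ p R0 c ⇒ p c c
  Q ⇒ p R0 ⇒ p c R0 ⇒ p c c

p c c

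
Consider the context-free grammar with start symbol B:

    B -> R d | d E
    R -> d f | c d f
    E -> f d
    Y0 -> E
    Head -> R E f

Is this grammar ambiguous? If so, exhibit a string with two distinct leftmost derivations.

Ambiguous

Witness: d f d

Derivation 1: B ⇒ R d ⇒ d f d
Derivation 2: B ⇒ d E ⇒ d f d

Two distinct leftmost derivations for the same string.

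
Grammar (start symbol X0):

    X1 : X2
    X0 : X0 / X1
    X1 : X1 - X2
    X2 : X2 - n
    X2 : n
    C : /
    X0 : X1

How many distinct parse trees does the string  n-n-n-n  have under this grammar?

Parse trees for n-n-n-n:
  [X0 [X1 [X2 [X2 [X2 [X2 n] - n] - n] - n]]]
  [X0 [X1 [X1 [X2 n]] - [X2 [X2 [X2 n] - n] - n]]]
  [X0 [X1 [X1 [X2 [X2 n] - n]] - [X2 [X2 n] - n]]]
  [X0 [X1 [X1 [X1 [X2 n]] - [X2 n]] - [X2 [X2 n] - n]]]
  [X0 [X1 [X1 [X2 [X2 [X2 n] - n] - n]] - [X2 n]]]
  [X0 [X1 [X1 [X1 [X2 n]] - [X2 [X2 n] - n]] - [X2 n]]]
  [X0 [X1 [X1 [X1 [X2 [X2 n] - n]] - [X2 n]] - [X2 n]]]
  [X0 [X1 [X1 [X1 [X1 [X2 n]] - [X2 n]] - [X2 n]] - [X2 n]]]

8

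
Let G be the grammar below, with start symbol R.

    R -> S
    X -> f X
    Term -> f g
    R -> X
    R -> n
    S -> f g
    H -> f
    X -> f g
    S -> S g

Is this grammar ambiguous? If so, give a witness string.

Witness: f g

Derivation 1: R ⇒ S ⇒ f g
Derivation 2: R ⇒ X ⇒ f g

Two distinct leftmost derivations for the same string.

Ambiguous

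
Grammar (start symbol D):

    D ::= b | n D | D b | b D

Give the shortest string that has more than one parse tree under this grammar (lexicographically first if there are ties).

b b

length 1: no string has ≥2 trees
length 2: b b has 2 parse trees

Two derivations of b b:
  D ⇒ D b ⇒ b b
  D ⇒ b D ⇒ b b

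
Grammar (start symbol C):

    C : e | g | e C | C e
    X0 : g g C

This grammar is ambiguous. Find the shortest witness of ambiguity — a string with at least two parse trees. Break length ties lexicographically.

e e

length 1: no string has ≥2 trees
length 2: e e has 2 parse trees

Two derivations of e e:
  C ⇒ e C ⇒ e e
  C ⇒ C e ⇒ e e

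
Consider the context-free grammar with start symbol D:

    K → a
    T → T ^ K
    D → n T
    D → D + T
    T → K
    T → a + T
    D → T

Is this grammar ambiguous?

Witness: a + a

Derivation 1: D ⇒ D + T ⇒ T + T ⇒ K + T ⇒ a + T ⇒ a + K ⇒ a + a
Derivation 2: D ⇒ T ⇒ a + T ⇒ a + K ⇒ a + a

Two distinct leftmost derivations for the same string.

Ambiguous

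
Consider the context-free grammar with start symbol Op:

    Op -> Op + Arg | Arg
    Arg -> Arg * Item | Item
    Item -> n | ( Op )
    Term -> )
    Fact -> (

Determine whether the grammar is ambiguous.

Unambiguous

(Term, Fact are unreachable from Op, so their rules don't affect L(Op).) This is a standard precedence ladder (Op over Arg over Item), with each level left-recursive on its own operator ('+' at Op, '*' at Arg). That structure is LR(1), hence unambiguous.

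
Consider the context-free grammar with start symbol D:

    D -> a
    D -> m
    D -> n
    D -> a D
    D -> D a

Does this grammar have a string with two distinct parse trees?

Ambiguous

Witness: a a

Derivation 1: D ⇒ a D ⇒ a a
Derivation 2: D ⇒ D a ⇒ a a

Two distinct leftmost derivations for the same string.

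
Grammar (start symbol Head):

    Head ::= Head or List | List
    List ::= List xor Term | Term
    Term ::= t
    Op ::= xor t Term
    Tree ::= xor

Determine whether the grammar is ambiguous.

Unambiguous

Only Head, List, Term are reachable from Head; ignoring the rest: The grammar is stratified — Head handles 'or' (left-recursive), List handles 'xor', Term atoms. Each operator has a fixed associativity and precedence level, so every string has one parse.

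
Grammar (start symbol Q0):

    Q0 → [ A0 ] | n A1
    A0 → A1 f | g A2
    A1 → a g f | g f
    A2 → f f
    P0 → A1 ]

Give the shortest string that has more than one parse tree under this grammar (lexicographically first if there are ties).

[ g f f ]

length 3: no string has ≥2 trees
length 4: no string has ≥2 trees
length 5: [ g f f ] has 2 parse trees

Two derivations of [ g f f ]:
  Q0 ⇒ [ A0 ] ⇒ [ A1 f ] ⇒ [ g f f ]
  Q0 ⇒ [ A0 ] ⇒ [ g A2 ] ⇒ [ g f f ]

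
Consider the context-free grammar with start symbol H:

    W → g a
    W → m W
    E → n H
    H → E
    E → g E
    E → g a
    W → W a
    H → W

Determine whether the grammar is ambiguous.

Ambiguous

Witness: g a

Derivation 1: H ⇒ E ⇒ g a
Derivation 2: H ⇒ W ⇒ g a

Two distinct leftmost derivations for the same string.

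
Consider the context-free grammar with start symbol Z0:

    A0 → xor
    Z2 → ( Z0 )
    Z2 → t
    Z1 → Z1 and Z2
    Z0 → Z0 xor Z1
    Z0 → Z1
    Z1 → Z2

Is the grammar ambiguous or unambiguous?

Only Z0, Z1, Z2 are reachable from Z0; ignoring the rest: The grammar is stratified — Z0 handles 'xor' (left-recursive), Z1 handles 'and', Z2 atoms. Each operator has a fixed associativity and precedence level, so every string has one parse.

Unambiguous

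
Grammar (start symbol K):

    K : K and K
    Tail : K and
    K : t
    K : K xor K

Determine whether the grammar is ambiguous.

Ambiguous

Witness: t and t and t

Derivation 1: K ⇒ K and K ⇒ K and K and K ⇒ t and K and K ⇒ t and t and K ⇒ t and t and t
Derivation 2: K ⇒ K and K ⇒ t and K ⇒ t and K and K ⇒ t and t and K ⇒ t and t and t

Two distinct leftmost derivations for the same string.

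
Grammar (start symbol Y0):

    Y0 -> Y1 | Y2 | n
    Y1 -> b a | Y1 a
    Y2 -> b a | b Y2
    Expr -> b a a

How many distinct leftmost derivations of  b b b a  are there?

Parse trees for b b b a:
  [Y0 [Y2 b [Y2 b [Y2 b a]]]]

1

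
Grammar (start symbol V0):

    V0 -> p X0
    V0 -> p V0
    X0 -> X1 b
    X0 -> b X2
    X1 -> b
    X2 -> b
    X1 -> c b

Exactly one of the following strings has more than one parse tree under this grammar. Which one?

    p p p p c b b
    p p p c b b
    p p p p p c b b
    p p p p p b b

p p p p c b b: 1 tree
p p p c b b: 1 tree
p p p p p c b b: 1 tree
p p p p p b b: 2 trees

p p p p p b b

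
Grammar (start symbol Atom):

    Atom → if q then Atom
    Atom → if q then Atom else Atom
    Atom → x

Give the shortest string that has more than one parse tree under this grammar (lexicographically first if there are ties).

length 1: no string has ≥2 trees
length 4: no string has ≥2 trees
length 6: no string has ≥2 trees
length 7: no string has ≥2 trees
length 9: if q then if q then x else x has 2 parse trees

Two derivations of if q then if q then x else x:
  Atom ⇒ if q then Atom ⇒ if q then if q then Atom else Atom ⇒ if q then if q then x else Atom ⇒ if q then if q then x else x
  Atom ⇒ if q then Atom else Atom ⇒ if q then if q then Atom else Atom ⇒ if q then if q then x else Atom ⇒ if q then if q then x else x

if q then if q then x else x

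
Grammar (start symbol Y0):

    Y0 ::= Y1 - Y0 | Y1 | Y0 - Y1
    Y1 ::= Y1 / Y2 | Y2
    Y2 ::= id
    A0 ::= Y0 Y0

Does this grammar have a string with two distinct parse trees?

Witness: id - id

Derivation 1: Y0 ⇒ Y1 - Y0 ⇒ Y2 - Y0 ⇒ id - Y0 ⇒ id - Y1 ⇒ id - Y2 ⇒ id - id
Derivation 2: Y0 ⇒ Y0 - Y1 ⇒ Y1 - Y1 ⇒ Y2 - Y1 ⇒ id - Y1 ⇒ id - Y2 ⇒ id - id

Two distinct leftmost derivations for the same string.

Ambiguous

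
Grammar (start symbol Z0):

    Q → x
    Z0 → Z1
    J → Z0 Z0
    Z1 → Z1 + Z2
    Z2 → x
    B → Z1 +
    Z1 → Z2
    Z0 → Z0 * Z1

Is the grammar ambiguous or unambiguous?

Unambiguous

Only Z0, Z1, Z2 are reachable from Z0; ignoring the rest: This is a standard precedence ladder (Z0 over Z1 over Z2), with each level left-recursive on its own operator ('*' at Z0, '+' at Z1). That structure is LR(1), hence unambiguous.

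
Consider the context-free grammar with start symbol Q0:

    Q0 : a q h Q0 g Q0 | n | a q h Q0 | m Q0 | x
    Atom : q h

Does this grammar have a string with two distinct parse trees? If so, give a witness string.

Witness: a q h a q h n g n

Derivation 1: Q0 ⇒ a q h Q0 g Q0 ⇒ a q h a q h Q0 g Q0 ⇒ a q h a q h n g Q0 ⇒ a q h a q h n g n
Derivation 2: Q0 ⇒ a q h Q0 ⇒ a q h a q h Q0 g Q0 ⇒ a q h a q h n g Q0 ⇒ a q h a q h n g n

Two distinct leftmost derivations for the same string.

Ambiguous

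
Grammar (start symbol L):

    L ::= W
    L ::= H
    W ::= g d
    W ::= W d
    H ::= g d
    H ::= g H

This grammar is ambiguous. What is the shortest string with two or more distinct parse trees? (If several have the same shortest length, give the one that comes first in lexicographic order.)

g d

length 2: g d has 2 parse trees

Two derivations of g d:
  L ⇒ W ⇒ g d
  L ⇒ H ⇒ g d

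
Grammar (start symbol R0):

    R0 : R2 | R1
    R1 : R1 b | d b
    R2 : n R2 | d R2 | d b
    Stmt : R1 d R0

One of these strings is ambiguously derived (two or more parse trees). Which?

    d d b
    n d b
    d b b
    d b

d b

d d b: 1 tree
n d b: 1 tree
d b b: 1 tree
d b: 2 trees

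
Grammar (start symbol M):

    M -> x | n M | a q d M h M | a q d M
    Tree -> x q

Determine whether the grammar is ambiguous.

Ambiguous

Witness: a q d a q d x h x

Derivation 1: M ⇒ a q d M h M ⇒ a q d a q d M h M ⇒ a q d a q d x h M ⇒ a q d a q d x h x
Derivation 2: M ⇒ a q d M ⇒ a q d a q d M h M ⇒ a q d a q d x h M ⇒ a q d a q d x h x

Two distinct leftmost derivations for the same string.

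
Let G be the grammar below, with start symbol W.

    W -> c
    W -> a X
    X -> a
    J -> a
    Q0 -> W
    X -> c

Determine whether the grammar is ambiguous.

(J, Q0 are unreachable from W, so their rules don't affect L(W).) The reachable rules are right-linear with at most one rule per (nonterminal, next-terminal) pair. Each input token forces the next rule, so parsing is deterministic.

Unambiguous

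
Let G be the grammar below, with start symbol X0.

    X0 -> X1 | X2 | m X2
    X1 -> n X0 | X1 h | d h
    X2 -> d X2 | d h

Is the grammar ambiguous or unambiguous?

Ambiguous

Witness: d h

Derivation 1: X0 ⇒ X1 ⇒ d h
Derivation 2: X0 ⇒ X2 ⇒ d h

Two distinct leftmost derivations for the same string.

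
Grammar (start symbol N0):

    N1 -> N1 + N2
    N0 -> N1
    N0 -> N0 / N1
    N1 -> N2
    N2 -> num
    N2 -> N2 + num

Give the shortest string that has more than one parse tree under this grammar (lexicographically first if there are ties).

length 1: no string has ≥2 trees
length 3: num + num has 2 parse trees

Two derivations of num + num:
  N0 ⇒ N1 ⇒ N1 + N2 ⇒ N2 + N2 ⇒ num + N2 ⇒ num + num
  N0 ⇒ N1 ⇒ N2 ⇒ N2 + num ⇒ num + num

num + num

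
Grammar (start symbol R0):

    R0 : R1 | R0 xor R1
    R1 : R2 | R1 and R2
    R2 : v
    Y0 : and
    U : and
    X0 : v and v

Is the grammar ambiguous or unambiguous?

(Y0, U, X0 are unreachable from R0, so their rules don't affect L(R0).) The grammar is stratified — R0 handles 'xor' (left-recursive), R1 handles 'and', R2 atoms. Each operator has a fixed associativity and precedence level, so every string has one parse.

Unambiguous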